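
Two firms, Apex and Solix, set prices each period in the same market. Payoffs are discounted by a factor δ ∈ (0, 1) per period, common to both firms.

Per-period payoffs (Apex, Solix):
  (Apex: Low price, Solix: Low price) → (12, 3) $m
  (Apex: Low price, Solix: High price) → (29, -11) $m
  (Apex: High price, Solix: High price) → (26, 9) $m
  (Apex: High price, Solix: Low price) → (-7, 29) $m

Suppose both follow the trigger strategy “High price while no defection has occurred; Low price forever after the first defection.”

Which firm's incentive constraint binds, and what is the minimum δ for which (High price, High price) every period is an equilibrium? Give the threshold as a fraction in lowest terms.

Apex's threshold: (29−26)/(29−12) = 3/17.
Solix's threshold: (29−9)/(29−3) = 10/13.
3/17 < 10/13, so Solix binds and δ* = 10/13.

Solix; δ ≥ 10/13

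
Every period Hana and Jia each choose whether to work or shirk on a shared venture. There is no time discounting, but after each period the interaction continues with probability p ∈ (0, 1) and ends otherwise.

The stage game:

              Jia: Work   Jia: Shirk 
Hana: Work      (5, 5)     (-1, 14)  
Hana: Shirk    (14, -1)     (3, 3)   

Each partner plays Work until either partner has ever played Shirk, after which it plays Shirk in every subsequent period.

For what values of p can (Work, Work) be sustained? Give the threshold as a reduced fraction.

9/11

Expected cooperation value is 5 + p·5 + p²·5 + … = 5/(1−p); deviation gives 14 + p·3/(1−p).
5 ≥ 14(1−p) + 3p ⇒ 11p ≥ 9 ⇒ p ≥ 9/11.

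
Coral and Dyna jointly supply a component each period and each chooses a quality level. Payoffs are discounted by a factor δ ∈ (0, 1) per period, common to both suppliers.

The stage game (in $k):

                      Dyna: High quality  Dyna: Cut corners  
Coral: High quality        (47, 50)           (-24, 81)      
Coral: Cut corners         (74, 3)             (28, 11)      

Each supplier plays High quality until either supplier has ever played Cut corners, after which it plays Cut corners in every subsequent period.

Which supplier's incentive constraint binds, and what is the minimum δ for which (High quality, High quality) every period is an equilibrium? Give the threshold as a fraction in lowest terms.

Coral; δ ≥ 27/46

For Coral: deviation gain 74−47 = 27, per-period punishment loss 47−28 = 19. IC gives δ ≥ 27/46.
For Dyna: gain 31, loss 39 per period, so δ ≥ 31/70.
The tighter constraint is Coral's, so cooperation needs δ ≥ 27/46.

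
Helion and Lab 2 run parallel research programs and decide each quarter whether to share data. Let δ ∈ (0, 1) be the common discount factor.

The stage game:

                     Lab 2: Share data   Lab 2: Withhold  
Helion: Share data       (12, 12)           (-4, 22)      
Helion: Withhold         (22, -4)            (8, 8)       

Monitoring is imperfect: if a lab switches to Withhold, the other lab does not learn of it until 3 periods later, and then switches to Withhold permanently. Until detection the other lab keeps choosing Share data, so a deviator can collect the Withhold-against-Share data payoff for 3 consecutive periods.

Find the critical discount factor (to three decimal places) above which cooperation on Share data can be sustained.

The best deviation is to choose Withhold for all 3 undetected periods, earning 22 each, then 8 forever once detected.
Deviation value: 22(1−δ^3)/(1−δ) + 8δ^3/(1−δ); cooperation value: 12/(1−δ).
IC: 12 ≥ 22(1−δ^3) + 8δ^3 = 22 − 14δ^3.
So δ^3 ≥ 10/14 = 5/7, giving δ ≥ (5/7)^(1/3) ≈ 0.894.

0.894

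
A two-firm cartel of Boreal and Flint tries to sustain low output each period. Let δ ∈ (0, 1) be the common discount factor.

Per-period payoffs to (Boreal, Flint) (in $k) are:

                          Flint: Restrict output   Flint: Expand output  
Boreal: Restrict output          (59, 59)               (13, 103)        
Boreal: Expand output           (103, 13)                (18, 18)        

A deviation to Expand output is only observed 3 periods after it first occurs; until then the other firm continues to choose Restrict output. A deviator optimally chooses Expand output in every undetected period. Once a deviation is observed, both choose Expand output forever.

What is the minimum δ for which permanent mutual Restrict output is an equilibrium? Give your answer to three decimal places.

Deviating for the 3 undetected periods gains 103−59 = 44 per period over cooperation, then loses 59−18 = 41 per period forever once punishment starts.
Gain: 44(1 + δ + … + δ^2); loss: 41·δ^3/(1−δ).
No profitable deviation ⇔ 44(1−δ^3) ≤ 41·δ^3, i.e. δ^3 ≥ 44/(44+41) = 44/85.
Hence δ ≥ (44/85)^(1/3) ≈ 0.803.

0.803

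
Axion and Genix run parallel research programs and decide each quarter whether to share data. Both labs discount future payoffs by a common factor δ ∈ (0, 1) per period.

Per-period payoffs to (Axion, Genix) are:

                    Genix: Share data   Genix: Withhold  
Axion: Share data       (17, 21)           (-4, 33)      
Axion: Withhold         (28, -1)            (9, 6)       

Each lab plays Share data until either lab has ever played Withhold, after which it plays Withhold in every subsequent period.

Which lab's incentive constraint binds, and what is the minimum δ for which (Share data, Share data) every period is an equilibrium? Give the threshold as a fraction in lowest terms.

For Axion: deviation gain 28−17 = 11, per-period punishment loss 17−9 = 8. IC gives δ ≥ 11/19.
For Genix: gain 12, loss 15 per period, so δ ≥ 12/27 = 4/9.
The tighter constraint is Axion's, so cooperation needs δ ≥ 11/19.

Axion; δ ≥ 11/19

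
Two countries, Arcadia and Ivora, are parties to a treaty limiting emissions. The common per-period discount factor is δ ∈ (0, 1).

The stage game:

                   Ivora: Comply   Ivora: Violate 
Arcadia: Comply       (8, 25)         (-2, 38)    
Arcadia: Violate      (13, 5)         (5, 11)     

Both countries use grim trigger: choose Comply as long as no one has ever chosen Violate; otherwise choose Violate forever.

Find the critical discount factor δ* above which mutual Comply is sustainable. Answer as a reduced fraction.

5/8

For Arcadia: deviation gain 13−8 = 5, per-period punishment loss 8−5 = 3. IC gives δ ≥ 5/8.
For Ivora: gain 13, loss 14 per period, so δ ≥ 13/27.
The tighter constraint is Arcadia's, so cooperation needs δ ≥ 5/8.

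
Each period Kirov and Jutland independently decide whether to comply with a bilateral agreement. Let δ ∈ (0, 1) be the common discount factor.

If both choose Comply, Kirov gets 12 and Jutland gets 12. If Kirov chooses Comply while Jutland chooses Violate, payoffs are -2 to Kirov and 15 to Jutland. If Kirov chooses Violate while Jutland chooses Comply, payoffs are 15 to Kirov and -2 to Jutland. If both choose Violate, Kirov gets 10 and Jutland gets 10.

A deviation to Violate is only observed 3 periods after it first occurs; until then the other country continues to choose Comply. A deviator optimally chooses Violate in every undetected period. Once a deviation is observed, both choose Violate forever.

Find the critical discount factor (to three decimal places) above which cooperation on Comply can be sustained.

A deviator earns 15 for 3 periods, then 10 forever; cooperating earns 12 forever. Multiplying the IC by (1−δ):
12 ≥ 15(1−δ^3) + 10δ^3, so 5·δ^3 ≥ 3 and δ^3 ≥ 3/5.
δ ≥ (3/5)^(1/3) ≈ 0.843.

0.843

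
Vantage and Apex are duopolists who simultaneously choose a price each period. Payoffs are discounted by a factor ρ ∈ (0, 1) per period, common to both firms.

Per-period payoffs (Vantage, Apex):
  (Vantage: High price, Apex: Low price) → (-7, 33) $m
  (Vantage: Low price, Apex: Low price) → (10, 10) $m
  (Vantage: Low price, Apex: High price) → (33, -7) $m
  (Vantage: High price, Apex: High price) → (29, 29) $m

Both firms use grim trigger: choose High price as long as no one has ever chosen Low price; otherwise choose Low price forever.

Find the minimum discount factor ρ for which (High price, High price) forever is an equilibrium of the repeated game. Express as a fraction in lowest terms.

4/23

Under grim trigger the critical discount factor is (T−C)/(T−P) with T = 33, C = 29, P = 10.
ρ* = (33−29)/(33−10) = 4/23.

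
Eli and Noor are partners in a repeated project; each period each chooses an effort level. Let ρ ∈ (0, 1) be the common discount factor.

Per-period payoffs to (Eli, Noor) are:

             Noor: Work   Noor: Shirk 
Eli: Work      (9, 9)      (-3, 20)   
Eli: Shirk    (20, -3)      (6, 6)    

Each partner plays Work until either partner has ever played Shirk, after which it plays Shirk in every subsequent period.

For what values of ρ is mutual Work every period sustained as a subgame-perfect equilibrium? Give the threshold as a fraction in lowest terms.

11/14

Under grim trigger the critical discount factor is (T−C)/(T−P) with T = 20, C = 9, P = 6.
ρ* = (20−9)/(20−6) = 11/14.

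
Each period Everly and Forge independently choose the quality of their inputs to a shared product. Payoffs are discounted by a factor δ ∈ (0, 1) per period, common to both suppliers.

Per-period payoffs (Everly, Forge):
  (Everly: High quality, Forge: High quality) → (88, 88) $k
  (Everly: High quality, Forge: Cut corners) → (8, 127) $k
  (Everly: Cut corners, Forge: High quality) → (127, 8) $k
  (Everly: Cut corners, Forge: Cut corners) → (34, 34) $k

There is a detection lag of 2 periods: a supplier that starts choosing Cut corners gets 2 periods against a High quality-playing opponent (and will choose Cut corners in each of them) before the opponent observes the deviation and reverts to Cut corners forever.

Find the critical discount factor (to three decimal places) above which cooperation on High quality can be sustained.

A deviator earns 127 for 2 periods, then 34 forever; cooperating earns 88 forever. Multiplying the IC by (1−δ):
88 ≥ 127(1−δ^2) + 34δ^2, so 93·δ^2 ≥ 39 and δ^2 ≥ 13/31.
δ ≥ (13/31)^(1/2) ≈ 0.648.

0.648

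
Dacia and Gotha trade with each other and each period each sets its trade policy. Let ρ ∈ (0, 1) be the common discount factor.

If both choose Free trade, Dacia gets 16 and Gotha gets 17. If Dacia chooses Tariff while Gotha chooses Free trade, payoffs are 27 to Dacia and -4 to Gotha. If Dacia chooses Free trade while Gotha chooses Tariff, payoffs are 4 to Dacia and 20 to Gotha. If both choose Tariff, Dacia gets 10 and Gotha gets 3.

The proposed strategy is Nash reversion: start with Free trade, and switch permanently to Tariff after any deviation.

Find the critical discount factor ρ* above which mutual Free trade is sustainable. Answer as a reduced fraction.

For Dacia: deviation gain 27−16 = 11, per-period punishment loss 16−10 = 6. IC gives ρ ≥ 11/17.
For Gotha: gain 3, loss 14 per period, so ρ ≥ 3/17.
The tighter constraint is Dacia's, so cooperation needs ρ ≥ 11/17.

11/17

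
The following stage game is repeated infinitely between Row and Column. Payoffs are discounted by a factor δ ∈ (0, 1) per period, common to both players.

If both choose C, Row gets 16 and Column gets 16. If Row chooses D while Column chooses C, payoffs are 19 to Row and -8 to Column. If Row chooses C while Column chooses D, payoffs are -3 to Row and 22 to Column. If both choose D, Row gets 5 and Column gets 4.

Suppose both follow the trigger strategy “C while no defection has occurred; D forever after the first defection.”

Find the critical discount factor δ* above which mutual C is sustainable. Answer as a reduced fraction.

Row's threshold: (19−16)/(19−5) = 3/14.
Column's threshold: (22−16)/(22−4) = 1/3.
3/14 < 1/3, so Column binds and δ* = 1/3.

1/3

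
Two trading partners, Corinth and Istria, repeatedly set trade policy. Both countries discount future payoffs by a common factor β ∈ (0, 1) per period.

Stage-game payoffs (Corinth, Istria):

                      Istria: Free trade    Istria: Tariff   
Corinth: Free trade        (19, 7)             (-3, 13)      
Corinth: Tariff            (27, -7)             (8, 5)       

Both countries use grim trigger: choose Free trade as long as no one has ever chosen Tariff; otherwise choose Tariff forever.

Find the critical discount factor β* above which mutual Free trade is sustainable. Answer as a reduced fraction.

3/4

Corinth: cooperation gives 19 each period; deviation gives 27 once then 8 forever.
  19/(1−β) ≥ 27 + 8β/(1−β) ⇒ β ≥ 8/19.
Istria: cooperation gives 7 each period; deviation gives 13 once then 5 forever.
  β ≥ 6/8 = 3/4.
Both must hold, so the binding constraint is Istria's: β ≥ 3/4.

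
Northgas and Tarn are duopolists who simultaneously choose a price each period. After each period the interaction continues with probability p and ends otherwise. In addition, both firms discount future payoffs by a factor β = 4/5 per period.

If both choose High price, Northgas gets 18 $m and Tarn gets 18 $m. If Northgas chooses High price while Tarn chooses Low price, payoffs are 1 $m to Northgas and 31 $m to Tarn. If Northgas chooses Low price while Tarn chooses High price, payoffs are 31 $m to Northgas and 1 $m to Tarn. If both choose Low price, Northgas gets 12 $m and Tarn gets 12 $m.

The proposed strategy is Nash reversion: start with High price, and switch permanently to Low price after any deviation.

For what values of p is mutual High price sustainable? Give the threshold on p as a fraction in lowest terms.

65/76

With continuation probability p and discount β, the effective per-period discount factor is βp.
Grim-trigger IC: βp ≥ (31−18)/(31−12) = 13/19.
So p ≥ (13/19)/(4/5) = 65/76.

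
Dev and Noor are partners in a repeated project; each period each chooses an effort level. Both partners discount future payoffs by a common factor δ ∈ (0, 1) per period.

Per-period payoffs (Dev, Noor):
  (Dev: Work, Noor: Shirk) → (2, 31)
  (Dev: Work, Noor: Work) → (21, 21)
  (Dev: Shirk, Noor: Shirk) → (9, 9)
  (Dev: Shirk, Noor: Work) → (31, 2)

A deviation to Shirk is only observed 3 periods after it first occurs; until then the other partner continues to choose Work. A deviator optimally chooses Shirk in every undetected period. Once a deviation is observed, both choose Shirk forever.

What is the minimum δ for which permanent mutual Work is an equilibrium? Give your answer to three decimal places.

0.769

Deviating for the 3 undetected periods gains 31−21 = 10 per period over cooperation, then loses 21−9 = 12 per period forever once punishment starts.
Gain: 10(1 + δ + … + δ^2); loss: 12·δ^3/(1−δ).
No profitable deviation ⇔ 10(1−δ^3) ≤ 12·δ^3, i.e. δ^3 ≥ 10/(10+12) = 5/11.
Hence δ ≥ (5/11)^(1/3) ≈ 0.769.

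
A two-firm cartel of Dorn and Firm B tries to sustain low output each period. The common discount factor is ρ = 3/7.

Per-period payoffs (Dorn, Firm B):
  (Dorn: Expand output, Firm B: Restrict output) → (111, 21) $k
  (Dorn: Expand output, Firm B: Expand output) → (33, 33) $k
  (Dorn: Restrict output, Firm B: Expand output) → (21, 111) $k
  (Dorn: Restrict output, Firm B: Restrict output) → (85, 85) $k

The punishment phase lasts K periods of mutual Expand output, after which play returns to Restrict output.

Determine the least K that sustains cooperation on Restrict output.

Need Σ_{k=1}^{K} ρ^k ≥ (111−85)/(85−33) = 0.5000 at ρ = 3/7.
At K = 1 the sum is 0.4286 < 0.5000; at K = 2 it is 0.6122 ≥ 0.5000.
So the minimum punishment length is K = 2.

2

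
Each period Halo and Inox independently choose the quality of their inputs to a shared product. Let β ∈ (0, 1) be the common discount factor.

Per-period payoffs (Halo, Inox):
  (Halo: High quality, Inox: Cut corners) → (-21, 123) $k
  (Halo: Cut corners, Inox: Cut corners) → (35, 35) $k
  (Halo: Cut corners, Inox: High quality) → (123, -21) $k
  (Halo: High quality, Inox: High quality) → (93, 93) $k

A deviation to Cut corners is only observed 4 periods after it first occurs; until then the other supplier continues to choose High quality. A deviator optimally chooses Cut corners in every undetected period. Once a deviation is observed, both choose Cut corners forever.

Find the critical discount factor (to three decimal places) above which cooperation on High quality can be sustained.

0.764

Deviating for the 4 undetected periods gains 123−93 = 30 per period over cooperation, then loses 93−35 = 58 per period forever once punishment starts.
Gain: 30(1 + β + … + β^3); loss: 58·β^4/(1−β).
No profitable deviation ⇔ 30(1−β^4) ≤ 58·β^4, i.e. β^4 ≥ 30/(30+58) = 15/44.
Hence β ≥ (15/44)^(1/4) ≈ 0.764.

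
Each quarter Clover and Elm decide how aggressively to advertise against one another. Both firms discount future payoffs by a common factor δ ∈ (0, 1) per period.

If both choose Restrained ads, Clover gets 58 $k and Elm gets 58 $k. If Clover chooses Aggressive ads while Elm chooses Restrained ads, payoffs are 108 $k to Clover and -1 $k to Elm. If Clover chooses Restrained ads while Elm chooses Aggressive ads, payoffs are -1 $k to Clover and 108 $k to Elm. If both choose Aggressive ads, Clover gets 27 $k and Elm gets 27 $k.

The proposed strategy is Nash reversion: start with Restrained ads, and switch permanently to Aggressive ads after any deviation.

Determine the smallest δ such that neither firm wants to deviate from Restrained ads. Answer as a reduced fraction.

58/(1−δ) ≥ 108 + 27δ/(1−δ)
58 ≥ 108 − 81δ
δ ≥ 50/81.

50/81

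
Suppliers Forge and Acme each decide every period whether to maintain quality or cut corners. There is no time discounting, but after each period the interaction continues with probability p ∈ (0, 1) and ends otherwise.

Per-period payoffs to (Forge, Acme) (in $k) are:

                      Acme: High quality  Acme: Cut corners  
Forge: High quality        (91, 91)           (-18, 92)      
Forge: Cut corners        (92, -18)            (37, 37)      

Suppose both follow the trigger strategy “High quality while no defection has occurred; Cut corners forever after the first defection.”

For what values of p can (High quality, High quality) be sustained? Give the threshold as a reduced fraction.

1/55

Expected cooperation value is 91 + p·91 + p²·91 + … = 91/(1−p); deviation gives 92 + p·37/(1−p).
91 ≥ 92(1−p) + 37p ⇒ 55p ≥ 1 ⇒ p ≥ 1/55.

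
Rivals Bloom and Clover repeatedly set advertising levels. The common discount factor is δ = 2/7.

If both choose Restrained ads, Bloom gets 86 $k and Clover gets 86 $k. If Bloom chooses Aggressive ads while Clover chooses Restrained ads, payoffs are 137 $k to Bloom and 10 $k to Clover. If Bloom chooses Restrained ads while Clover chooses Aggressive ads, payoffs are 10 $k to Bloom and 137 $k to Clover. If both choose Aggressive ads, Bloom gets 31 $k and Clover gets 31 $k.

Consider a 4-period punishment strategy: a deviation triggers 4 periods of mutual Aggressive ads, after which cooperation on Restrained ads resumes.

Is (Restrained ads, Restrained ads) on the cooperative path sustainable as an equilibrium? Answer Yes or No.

No

A one-shot deviation gives 137 now, then 31 for 4 periods, then back to 86.
Gain from deviating: (137−86) today; loss: (86−31) in each of the next 4 periods.
No-deviation condition: (86−31)(δ+…+δ^4) ≥ 137−86, i.e. δ+…+δ^4 ≥ 51/55.
At δ = 2/7: δ+…+δ^4 = 0.3973 < 0.9273.
So cooperation is not sustainable.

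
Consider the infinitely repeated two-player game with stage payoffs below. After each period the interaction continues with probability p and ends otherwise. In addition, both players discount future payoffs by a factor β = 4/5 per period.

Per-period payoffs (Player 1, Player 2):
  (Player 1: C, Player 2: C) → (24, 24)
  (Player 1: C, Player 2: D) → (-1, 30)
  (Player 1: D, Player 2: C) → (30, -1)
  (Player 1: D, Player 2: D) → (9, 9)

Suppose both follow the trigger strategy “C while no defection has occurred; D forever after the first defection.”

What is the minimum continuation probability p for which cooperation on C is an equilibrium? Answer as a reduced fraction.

With continuation probability p and discount β, the effective per-period discount factor is βp.
Grim-trigger IC: βp ≥ (30−24)/(30−9) = 2/7.
So p ≥ (2/7)/(4/5) = 5/14.

5/14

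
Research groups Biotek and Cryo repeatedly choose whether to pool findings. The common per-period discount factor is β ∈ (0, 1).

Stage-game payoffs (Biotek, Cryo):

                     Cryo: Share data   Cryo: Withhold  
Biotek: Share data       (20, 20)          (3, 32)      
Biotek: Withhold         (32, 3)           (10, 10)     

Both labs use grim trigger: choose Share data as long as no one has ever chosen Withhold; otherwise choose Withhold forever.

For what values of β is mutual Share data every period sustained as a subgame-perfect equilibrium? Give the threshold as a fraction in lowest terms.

Cooperation forever yields 20 each period: 20/(1−β).
Deviating yields 32 once, then 10 forever: 32 + 10β/(1−β).
No profitable deviation requires 20/(1−β) ≥ 32 + 10β/(1−β).
Multiplying by (1−β): 20 ≥ 32(1−β) + 10β = 32 − 22β.
So 22β ≥ 12, i.e. β ≥ 12/22 = 6/11.

6/11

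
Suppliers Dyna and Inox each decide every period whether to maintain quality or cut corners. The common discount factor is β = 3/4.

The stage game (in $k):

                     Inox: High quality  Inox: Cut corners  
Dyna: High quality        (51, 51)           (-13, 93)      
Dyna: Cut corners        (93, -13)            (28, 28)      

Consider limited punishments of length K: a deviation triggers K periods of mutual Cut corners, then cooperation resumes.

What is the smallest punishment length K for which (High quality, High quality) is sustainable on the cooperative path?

4

IC: β(1−β^K)/(1−β) ≥ (93−51)/(51−28) = 42/23.
With β = 3/4: need 1 − β^K ≥ 42/23·(1−3/4)/(3/4), i.e. β^K ≤ 0.3913.
Since (3/4)^3 = 0.4219 and (3/4)^4 = 0.3164, the smallest such K is 4.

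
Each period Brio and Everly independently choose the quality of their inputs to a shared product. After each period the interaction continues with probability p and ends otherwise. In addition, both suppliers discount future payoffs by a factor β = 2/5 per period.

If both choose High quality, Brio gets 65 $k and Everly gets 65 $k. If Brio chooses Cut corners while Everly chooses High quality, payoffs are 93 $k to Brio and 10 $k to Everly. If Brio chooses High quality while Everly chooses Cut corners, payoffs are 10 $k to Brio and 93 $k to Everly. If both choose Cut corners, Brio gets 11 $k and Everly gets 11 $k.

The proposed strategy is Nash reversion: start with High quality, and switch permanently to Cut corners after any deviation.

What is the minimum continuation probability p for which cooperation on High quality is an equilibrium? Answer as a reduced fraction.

Expected continuation weight on next period's payoff is β·p = 2/5·p, which plays the role of the discount factor.
Cooperation requires 2/5·p ≥ (93−65)/(93−11) = 14/41, hence p ≥ 35/41.

35/41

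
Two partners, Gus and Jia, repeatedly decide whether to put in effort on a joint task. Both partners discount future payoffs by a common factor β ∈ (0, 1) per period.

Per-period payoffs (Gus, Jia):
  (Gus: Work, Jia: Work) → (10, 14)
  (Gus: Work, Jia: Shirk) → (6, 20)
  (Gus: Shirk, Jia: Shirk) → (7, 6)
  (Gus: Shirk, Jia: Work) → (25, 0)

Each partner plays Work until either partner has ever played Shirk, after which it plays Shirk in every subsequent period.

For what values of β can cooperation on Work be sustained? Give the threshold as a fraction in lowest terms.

For Gus: deviation gain 25−10 = 15, per-period punishment loss 10−7 = 3. IC gives β ≥ 15/18 = 5/6.
For Jia: gain 6, loss 8 per period, so β ≥ 6/14 = 3/7.
The tighter constraint is Gus's, so cooperation needs β ≥ 5/6.

5/6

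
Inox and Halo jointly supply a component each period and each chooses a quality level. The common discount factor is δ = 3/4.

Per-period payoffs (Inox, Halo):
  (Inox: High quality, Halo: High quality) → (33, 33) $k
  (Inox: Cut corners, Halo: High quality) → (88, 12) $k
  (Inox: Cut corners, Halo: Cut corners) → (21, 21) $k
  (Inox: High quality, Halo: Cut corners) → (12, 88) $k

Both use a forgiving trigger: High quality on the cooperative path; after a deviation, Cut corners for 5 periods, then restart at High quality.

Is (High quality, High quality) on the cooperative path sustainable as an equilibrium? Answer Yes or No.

No

Comparing payoff streams over the 6 periods until play realigns: cooperate → 33(1+δ+…+δ^5); deviate → 88 + 21(δ+…+δ^5).
Cooperation is sustained iff (33−21)(δ+…+δ^5) ≥ 88−33.
δ+…+δ^5 = 3/4·(1−(3/4)^5)/(1−3/4) = 2.2881, and (88−33)/(33−21) = 4.5833.
2.2881 < 4.5833, so cooperation is not sustainable.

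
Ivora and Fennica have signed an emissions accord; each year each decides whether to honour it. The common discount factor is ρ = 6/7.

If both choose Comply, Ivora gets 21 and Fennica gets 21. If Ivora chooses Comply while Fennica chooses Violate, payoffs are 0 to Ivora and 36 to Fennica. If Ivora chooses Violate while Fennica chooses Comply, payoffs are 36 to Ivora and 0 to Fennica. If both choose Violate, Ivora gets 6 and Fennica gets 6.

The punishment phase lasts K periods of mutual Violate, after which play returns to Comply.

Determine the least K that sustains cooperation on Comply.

2

Need Σ_{k=1}^{K} ρ^k ≥ (36−21)/(21−6) = 1.0000 at ρ = 6/7.
At K = 1 the sum is 0.8571 < 1.0000; at K = 2 it is 1.5918 ≥ 1.0000.
So the minimum punishment length is K = 2.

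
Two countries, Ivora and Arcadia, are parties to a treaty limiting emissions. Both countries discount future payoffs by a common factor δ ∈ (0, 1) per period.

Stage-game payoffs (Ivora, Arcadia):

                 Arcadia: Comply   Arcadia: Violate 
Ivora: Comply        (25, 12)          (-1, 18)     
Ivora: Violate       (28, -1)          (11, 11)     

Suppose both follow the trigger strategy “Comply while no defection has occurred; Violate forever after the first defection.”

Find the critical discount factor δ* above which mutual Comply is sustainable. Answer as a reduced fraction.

For Ivora: deviation gain 28−25 = 3, per-period punishment loss 25−11 = 14. IC gives δ ≥ 3/17.
For Arcadia: gain 6, loss 1 per period, so δ ≥ 6/7.
The tighter constraint is Arcadia's, so cooperation needs δ ≥ 6/7.

6/7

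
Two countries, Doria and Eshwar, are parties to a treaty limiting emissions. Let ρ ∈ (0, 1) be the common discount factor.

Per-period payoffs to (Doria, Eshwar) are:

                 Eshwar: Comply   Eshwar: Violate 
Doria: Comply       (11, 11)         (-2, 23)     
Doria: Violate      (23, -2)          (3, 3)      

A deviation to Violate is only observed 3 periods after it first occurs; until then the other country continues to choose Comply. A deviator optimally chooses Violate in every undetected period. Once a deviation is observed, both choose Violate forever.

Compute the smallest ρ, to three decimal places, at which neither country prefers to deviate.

The best deviation is to choose Violate for all 3 undetected periods, earning 23 each, then 3 forever once detected.
Deviation value: 23(1−ρ^3)/(1−ρ) + 3ρ^3/(1−ρ); cooperation value: 11/(1−ρ).
IC: 11 ≥ 23(1−ρ^3) + 3ρ^3 = 23 − 20ρ^3.
So ρ^3 ≥ 12/20 = 3/5, giving ρ ≥ (3/5)^(1/3) ≈ 0.843.

0.843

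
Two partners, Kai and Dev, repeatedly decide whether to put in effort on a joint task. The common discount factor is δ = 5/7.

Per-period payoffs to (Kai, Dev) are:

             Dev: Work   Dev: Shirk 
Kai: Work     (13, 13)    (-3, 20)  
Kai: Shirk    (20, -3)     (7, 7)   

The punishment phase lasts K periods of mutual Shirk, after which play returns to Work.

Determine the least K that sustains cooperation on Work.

Need Σ_{k=1}^{K} δ^k ≥ (20−13)/(13−7) = 1.1667 at δ = 5/7.
At K = 1 the sum is 0.7143 < 1.1667; at K = 2 it is 1.2245 ≥ 1.1667.
So the minimum punishment length is K = 2.

2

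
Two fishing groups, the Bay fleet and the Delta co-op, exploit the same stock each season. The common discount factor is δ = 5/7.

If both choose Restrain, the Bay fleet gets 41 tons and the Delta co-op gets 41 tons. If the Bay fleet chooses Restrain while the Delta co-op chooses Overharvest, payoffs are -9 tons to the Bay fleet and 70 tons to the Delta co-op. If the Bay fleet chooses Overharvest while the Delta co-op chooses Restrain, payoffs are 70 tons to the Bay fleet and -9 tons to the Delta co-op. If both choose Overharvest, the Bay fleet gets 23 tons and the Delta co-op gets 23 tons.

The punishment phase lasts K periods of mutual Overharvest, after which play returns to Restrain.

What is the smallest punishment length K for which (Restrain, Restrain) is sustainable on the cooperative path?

4

Need Σ_{k=1}^{K} δ^k ≥ (70−41)/(41−23) = 1.6111 at δ = 5/7.
At K = 3 the sum is 1.5889 < 1.6111; at K = 4 it is 1.8492 ≥ 1.6111.
So the minimum punishment length is K = 4.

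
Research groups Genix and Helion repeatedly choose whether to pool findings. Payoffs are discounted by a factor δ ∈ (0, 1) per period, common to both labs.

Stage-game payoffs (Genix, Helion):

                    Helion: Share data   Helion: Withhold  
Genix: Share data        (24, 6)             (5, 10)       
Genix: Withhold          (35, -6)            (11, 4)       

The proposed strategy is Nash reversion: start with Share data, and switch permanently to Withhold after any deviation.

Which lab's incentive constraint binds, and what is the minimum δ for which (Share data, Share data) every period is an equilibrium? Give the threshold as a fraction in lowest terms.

Helion; δ ≥ 2/3

Genix: cooperation gives 24 each period; deviation gives 35 once then 11 forever.
  24/(1−δ) ≥ 35 + 11δ/(1−δ) ⇒ δ ≥ 11/24.
Helion: cooperation gives 6 each period; deviation gives 10 once then 4 forever.
  δ ≥ 4/6 = 2/3.
Both must hold, so the binding constraint is Helion's: δ ≥ 2/3.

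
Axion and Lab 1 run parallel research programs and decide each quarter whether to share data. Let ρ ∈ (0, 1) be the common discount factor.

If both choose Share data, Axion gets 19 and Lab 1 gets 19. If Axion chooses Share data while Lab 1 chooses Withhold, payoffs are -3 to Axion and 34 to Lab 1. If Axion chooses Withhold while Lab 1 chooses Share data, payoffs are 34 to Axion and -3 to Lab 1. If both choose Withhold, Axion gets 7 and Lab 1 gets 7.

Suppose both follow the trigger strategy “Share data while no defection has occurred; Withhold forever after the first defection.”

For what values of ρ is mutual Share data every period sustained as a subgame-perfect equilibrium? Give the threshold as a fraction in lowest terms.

5/9

Cooperation forever yields 19 each period: 19/(1−ρ).
Deviating yields 34 once, then 7 forever: 34 + 7ρ/(1−ρ).
No profitable deviation requires 19/(1−ρ) ≥ 34 + 7ρ/(1−ρ).
Multiplying by (1−ρ): 19 ≥ 34(1−ρ) + 7ρ = 34 − 27ρ.
So 27ρ ≥ 15, i.e. ρ ≥ 15/27 = 5/9.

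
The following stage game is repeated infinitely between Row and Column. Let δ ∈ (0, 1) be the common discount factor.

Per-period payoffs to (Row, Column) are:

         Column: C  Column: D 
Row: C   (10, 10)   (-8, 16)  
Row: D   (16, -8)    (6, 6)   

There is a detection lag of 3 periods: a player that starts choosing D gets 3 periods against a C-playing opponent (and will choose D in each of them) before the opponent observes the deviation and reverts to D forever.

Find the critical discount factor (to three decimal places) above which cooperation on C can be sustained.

A deviator earns 16 for 3 periods, then 6 forever; cooperating earns 10 forever. Multiplying the IC by (1−δ):
10 ≥ 16(1−δ^3) + 6δ^3, so 10·δ^3 ≥ 6 and δ^3 ≥ 3/5.
δ ≥ (3/5)^(1/3) ≈ 0.843.

0.843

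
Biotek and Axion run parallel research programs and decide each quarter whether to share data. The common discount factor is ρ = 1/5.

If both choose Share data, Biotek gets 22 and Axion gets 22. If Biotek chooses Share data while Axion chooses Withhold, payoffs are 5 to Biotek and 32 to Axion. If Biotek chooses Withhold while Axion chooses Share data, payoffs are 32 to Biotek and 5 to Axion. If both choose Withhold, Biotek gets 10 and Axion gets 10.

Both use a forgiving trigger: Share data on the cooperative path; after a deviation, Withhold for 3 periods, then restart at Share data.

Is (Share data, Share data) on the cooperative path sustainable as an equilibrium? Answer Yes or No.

A one-shot deviation gives 32 now, then 10 for 3 periods, then back to 22.
Gain from deviating: (32−22) today; loss: (22−10) in each of the next 3 periods.
No-deviation condition: (22−10)(ρ+…+ρ^3) ≥ 32−22, i.e. ρ+…+ρ^3 ≥ 5/6.
At ρ = 1/5: ρ+…+ρ^3 = 0.2480 < 0.8333.
So cooperation is not sustainable.

No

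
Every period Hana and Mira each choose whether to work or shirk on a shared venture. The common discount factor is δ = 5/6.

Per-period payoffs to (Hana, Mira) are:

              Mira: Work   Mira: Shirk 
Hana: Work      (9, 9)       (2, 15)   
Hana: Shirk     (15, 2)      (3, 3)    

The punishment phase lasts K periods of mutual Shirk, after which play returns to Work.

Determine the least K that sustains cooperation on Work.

IC: δ(1−δ^K)/(1−δ) ≥ (15−9)/(9−3) = 1.
With δ = 5/6: need 1 − δ^K ≥ 1·(1−5/6)/(5/6), i.e. δ^K ≤ 0.8000.
Since (5/6)^1 = 0.8333 and (5/6)^2 = 0.6944, the smallest such K is 2.

2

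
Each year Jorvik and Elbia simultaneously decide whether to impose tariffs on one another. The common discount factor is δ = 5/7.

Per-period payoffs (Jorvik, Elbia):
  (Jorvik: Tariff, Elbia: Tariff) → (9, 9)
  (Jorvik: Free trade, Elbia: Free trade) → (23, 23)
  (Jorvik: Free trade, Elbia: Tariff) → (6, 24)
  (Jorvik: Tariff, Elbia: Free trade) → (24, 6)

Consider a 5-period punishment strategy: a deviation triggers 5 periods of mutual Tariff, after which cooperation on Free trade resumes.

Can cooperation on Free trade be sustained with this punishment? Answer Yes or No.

Yes

IC: δ+…+δ^5 ≥ (24−23)/(23−9) = 1/14.
At δ = 5/7: partial sum = 2.0352 ≥ 0.0714. Cooperation sustainable.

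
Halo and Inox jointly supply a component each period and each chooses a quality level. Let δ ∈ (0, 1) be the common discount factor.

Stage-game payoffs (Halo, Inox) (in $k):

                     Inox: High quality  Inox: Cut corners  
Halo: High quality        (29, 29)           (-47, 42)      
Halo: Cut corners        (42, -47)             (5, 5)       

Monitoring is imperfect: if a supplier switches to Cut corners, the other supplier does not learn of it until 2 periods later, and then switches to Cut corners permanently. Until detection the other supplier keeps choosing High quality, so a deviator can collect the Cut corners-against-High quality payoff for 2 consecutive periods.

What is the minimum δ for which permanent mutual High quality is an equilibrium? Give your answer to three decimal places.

0.593

Deviating for the 2 undetected periods gains 42−29 = 13 per period over cooperation, then loses 29−5 = 24 per period forever once punishment starts.
Gain: 13(1 + δ + … + δ^1); loss: 24·δ^2/(1−δ).
No profitable deviation ⇔ 13(1−δ^2) ≤ 24·δ^2, i.e. δ^2 ≥ 13/(13+24) = 13/37.
Hence δ ≥ (13/37)^(1/2) ≈ 0.593.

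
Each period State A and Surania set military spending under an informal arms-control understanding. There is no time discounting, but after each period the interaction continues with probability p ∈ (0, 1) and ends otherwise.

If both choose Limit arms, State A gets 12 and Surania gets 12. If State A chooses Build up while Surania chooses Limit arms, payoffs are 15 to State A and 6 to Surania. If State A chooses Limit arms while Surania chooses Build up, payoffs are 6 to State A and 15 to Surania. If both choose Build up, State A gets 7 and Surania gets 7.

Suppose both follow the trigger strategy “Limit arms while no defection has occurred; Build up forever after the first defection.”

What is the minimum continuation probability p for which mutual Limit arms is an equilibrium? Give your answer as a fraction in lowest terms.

3/8

Expected cooperation value is 12 + p·12 + p²·12 + … = 12/(1−p); deviation gives 15 + p·7/(1−p).
12 ≥ 15(1−p) + 7p ⇒ 8p ≥ 3 ⇒ p ≥ 3/8.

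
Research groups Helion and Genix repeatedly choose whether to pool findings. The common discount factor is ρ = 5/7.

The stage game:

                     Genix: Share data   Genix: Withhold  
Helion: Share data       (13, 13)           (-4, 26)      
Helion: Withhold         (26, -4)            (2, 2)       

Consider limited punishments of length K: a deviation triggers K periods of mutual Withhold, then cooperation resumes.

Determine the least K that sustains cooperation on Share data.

IC: ρ(1−ρ^K)/(1−ρ) ≥ (26−13)/(13−2) = 13/11.
With ρ = 5/7: need 1 − ρ^K ≥ 13/11·(1−5/7)/(5/7), i.e. ρ^K ≤ 0.5273.
Since (5/7)^1 = 0.7143 and (5/7)^2 = 0.5102, the smallest such K is 2.

2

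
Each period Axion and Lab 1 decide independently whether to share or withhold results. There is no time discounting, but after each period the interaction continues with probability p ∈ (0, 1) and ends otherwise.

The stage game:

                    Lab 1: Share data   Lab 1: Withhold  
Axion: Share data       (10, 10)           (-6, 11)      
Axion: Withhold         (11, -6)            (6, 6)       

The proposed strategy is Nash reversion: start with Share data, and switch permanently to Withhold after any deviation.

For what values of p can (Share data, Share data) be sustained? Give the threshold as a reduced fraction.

1/5

Expected cooperation value is 10 + p·10 + p²·10 + … = 10/(1−p); deviation gives 11 + p·6/(1−p).
10 ≥ 11(1−p) + 6p ⇒ 5p ≥ 1 ⇒ p ≥ 1/5.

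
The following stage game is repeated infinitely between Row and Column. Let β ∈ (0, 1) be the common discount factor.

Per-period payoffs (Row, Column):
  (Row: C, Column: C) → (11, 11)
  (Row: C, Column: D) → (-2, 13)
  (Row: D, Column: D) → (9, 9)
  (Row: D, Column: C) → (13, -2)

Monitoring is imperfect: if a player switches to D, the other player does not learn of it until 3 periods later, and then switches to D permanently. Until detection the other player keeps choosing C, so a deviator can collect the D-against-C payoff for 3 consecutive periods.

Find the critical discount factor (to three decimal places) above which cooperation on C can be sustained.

0.794

A deviator earns 13 for 3 periods, then 9 forever; cooperating earns 11 forever. Multiplying the IC by (1−β):
11 ≥ 13(1−β^3) + 9β^3, so 4·β^3 ≥ 2 and β^3 ≥ 1/2.
β ≥ (1/2)^(1/3) ≈ 0.794.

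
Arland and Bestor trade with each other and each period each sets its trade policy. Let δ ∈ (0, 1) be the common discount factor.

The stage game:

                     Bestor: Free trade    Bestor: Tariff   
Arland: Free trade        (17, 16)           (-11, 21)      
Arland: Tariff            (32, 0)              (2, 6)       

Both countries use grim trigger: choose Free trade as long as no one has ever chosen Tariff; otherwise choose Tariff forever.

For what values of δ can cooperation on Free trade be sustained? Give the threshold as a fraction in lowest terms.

Arland's threshold: (32−17)/(32−2) = 1/2.
Bestor's threshold: (21−16)/(21−6) = 1/3.
1/2 > 1/3, so Arland binds and δ* = 1/2.

1/2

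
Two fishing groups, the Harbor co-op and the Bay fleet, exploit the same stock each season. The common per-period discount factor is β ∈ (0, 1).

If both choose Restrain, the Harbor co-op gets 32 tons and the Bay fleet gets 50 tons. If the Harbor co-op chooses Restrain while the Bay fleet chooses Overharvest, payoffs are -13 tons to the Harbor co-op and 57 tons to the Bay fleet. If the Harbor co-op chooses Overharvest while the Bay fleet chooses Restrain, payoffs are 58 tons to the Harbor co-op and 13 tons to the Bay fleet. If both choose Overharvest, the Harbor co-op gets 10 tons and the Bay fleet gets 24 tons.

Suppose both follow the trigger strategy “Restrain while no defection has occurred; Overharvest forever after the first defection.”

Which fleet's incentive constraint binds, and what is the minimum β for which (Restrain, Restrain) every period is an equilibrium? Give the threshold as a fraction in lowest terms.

the Harbor co-op's threshold: (58−32)/(58−10) = 13/24.
the Bay fleet's threshold: (57−50)/(57−24) = 7/33.
13/24 > 7/33, so the Harbor co-op binds and β* = 13/24.

the Harbor co-op; β ≥ 13/24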